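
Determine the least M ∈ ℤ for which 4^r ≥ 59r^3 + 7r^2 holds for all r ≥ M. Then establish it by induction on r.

At r = 7: 16384 < 20580, so the inequality fails and M ≥ 8. We prove 4^r ≥ 59r^3 + 7r^2 for all r ≥ 8.
Base step (r = 8): 4^r = 65536 and 59r^3 + 7r^2 = 30656, so 65536 ≥ 30656.
Inductive step: suppose the statement holds for some i ≥ 8, so 4^i ≥ 59i^3 + 7i^2.
Then 4^(i + 1) = 4·(4^i) ≥ 4·(59i^3 + 7i^2).
Also, for i ≥ 8 we have 4·(59i^3 + 7i^2) ≥ 59(i+1)^3 + 7(i+1)^2, since 4·(59i^3 + 7i^2) − (59(i+1)^3 + 7(i+1)^2) = 177i^3 - 156i^2 - 191i - 66, which is nonnegative for all i ≥ 8.
Combining, 4^(i + 1) ≥ 59(i+1)^3 + 7(i+1)^2.
Hence, by induction on r, the claim holds for every r ≥ 8.
Hence the smallest such M is 8.

M = 8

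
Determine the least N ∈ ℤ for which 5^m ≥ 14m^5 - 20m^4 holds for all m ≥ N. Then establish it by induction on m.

At m = 7: 78125 < 187278, so the inequality fails and N ≥ 8. We prove 5^m ≥ 14m^5 - 20m^4 for all m ≥ 8.
When m = 8: 5^m = 390625 and 14m^5 - 20m^4 = 376832, so 390625 ≥ 376832.
Inductive step: assume the claim holds for m = j, so 5^j ≥ 14j^5 - 20j^4.
Then 5^(j + 1) = 5·(5^j) ≥ 5·(14j^5 - 20j^4).
Also, for j ≥ 8 we have 5·(14j^5 - 20j^4) ≥ 14(j+1)^5 - 20(j+1)^4, since 5·(14j^5 - 20j^4) − (14(j+1)^5 - 20(j+1)^4) = 56j^5 - 150j^4 - 60j^3 - 20j^2 + 10j + 6, which is nonnegative for all j ≥ 8.
Combining, 5^(j + 1) ≥ 14(j+1)^5 - 20(j+1)^4.
Hence, by induction on m, the claim holds for every m ≥ 8.
Hence the smallest such N is 8.

N = 8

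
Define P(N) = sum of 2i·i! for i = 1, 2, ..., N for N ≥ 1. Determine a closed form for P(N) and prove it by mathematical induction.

We claim P(N) = 2(N + 1)! - 2 for all N ≥ 1.
For the base case N = 1: P(1) = 2, and the closed form gives 2. They agree.
For the inductive step, assume it holds for an arbitrary i ≥ 1, so P(i) = 2(i + 1)! - 2.
Then P(i+1) = P(i) + (2(i + 1)(i + 1)!) = (2(i + 1)! - 2) + (2(i + 1)(i + 1)!).
Simplifying, P(i+1) = 2((i+1) + 1)! - 2,
which is the closed form with N = i+1.
By induction, the statement is established for all N ≥ 1.

P(N) = 2(N + 1)! - 2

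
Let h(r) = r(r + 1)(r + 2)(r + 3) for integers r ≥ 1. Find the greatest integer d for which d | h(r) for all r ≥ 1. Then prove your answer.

Computing the first values: h(1) = 24 and h(2) = 120; gcd(24, 120) = 24, so d ≤ 24.
We prove 24 | r(r + 1)(r + 2)(r + 3) for all r ≥ 1 by induction on r.
For the base case r = 1: h(1) = 24 = 24·(1), so 24 | h(1).
Suppose the result is true for r = k, i.e. 24 | h(k). Then
h(k+1) − h(k) = (k+1)·(k+2)·(k+3)·(k+4) − k·(k+1)·(k+2)·(k+3) = (k+1)·(k+2)·(k+3)·[(k+4) − k] = 4·(k+1)·(k+2)·(k+3). The product of 3 consecutive integers is divisible by (3)! = 6, so h(k+1) − h(k) is divisible by 4·6 = 24. By the inductive hypothesis 24 | h(k), hence 24 | h(k+1).
This completes the induction.
Therefore the largest such d is 24.

d = 24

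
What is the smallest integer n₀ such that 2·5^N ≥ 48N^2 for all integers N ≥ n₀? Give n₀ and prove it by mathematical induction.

n₀ = 4

At N = 3: 250 < 432, so the inequality fails and n₀ ≥ 4. We prove 2·5^N ≥ 48N^2 for all N ≥ 4.
For the base case N = 4: 2·5^N = 1250 and 48N^2 = 768, so 1250 ≥ 768.
Inductive step: assume the claim holds for N = i, so 2·5^i ≥ 48i^2.
Then 2·5^(i + 1) = 5·(2·5^i) ≥ 5·(48i^2).
Also, for i ≥ 4 we have 5·(48i^2) ≥ 48(i+1)^2, since 5 ≥ (1 + 1/i)^2 for all i ≥ 4.
Combining, 2·5^(i + 1) ≥ 48(i+1)^2.
This completes the induction.
Hence the smallest such n₀ is 4.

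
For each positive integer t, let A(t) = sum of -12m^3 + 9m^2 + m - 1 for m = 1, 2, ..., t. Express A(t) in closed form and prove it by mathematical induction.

A(t) = -t(3t^3 + 3t^2 - 2t - 1)

We claim A(t) = -t(3t^3 + 3t^2 - 2t - 1) for all t ≥ 1.
Base step (t = 1): A(1) = -3, and the closed form gives -3. They agree.
Suppose the result is true for t = m, so A(m) = m(-3m^3 - 3m^2 + 2m + 1).
Then A(m+1) = A(m) + (m - 12(m + 1)^3 + 9(m + 1)^2) = (m(-3m^3 - 3m^2 + 2m + 1)) + (m - 12(m + 1)^3 + 9(m + 1)^2).
Simplifying, A(m+1) = -(m + 1)(3m^3 + 12m^2 + 13m + 3) = -(m+1)(3(m+1)^3 + 3(m+1)^2 - 2(m+1) - 1),
which is the closed form with t = m+1.
By induction, the statement is established for all t ≥ 1.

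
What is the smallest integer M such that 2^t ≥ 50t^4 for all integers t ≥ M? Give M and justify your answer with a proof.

At t = 23: 8388608 < 13992050, so the inequality fails and M ≥ 24. We prove 2^t ≥ 50t^4 for all t ≥ 24.
When t = 24: 2^t = 16777216 and 50t^4 = 16588800, so 16777216 ≥ 16588800.
Suppose the result is true for t = k, so 2^k ≥ 50k^4.
Then 2^(k + 1) = 2·(2^k) ≥ 2·(50k^4).
Also, for k ≥ 24 we have 2·(50k^4) ≥ 50(k+1)^4, since 2 ≥ (1 + 1/k)^4 for all k ≥ 24.
Combining, 2^(k + 1) ≥ 50(k+1)^4.
By the principle of mathematical induction, the result holds for all t ≥ 24.
Hence the smallest such M is 24.

M = 24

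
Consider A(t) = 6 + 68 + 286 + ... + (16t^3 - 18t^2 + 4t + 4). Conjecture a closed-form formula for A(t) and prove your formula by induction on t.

A(t) = t(4t^3 + 2t^2 - 3t + 3)

We claim A(t) = t(4t^3 + 2t^2 - 3t + 3) for all t ≥ 1.
Base step (t = 1): A(1) = 6, and the closed form gives 6. They agree.
Inductive step: assume the claim holds for t = j, so A(j) = j(4j^3 + 2j^2 - 3j + 3).
Then A(j+1) = A(j) + (16j^3 + 30j^2 + 16j + 6) = (j(4j^3 + 2j^2 - 3j + 3)) + (16j^3 + 30j^2 + 16j + 6).
Simplifying, A(j+1) = (j + 1)(4j^3 + 14j^2 + 13j + 6) = (j+1)(4(j+1)^3 + 2(j+1)^2 - 3(j+1) + 3),
which is the closed form with t = j+1.
By the principle of mathematical induction, the result holds for all t ≥ 1.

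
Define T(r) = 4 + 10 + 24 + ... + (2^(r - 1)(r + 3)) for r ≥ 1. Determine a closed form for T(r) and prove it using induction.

T(r) = 2^r(r + 2) - 2

We claim T(r) = 2^r(r + 2) - 2 for all r ≥ 1.
Base step (r = 1): T(1) = 4, and the closed form gives 4. They agree.
Inductive step: suppose the statement holds for some j ≥ 1, so T(j) = 2^j(j + 2) - 2.
Then T(j+1) = T(j) + (2^j(j + 4)) = (2^j(j + 2) - 2) + (2^j(j + 4)).
Simplifying, T(j+1) = 2·2^j·j + 6·2^j - 2 = 2^(j+1)((j+1) + 2) - 2,
which is the closed form with r = j+1.
By induction, the statement is established for all r ≥ 1.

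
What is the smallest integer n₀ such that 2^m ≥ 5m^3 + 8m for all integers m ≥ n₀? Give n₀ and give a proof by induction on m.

At m = 13: 8192 < 11089, so the inequality fails and n₀ ≥ 14. We prove 2^m ≥ 5m^3 + 8m for all m ≥ 14.
For the base case m = 14: 2^m = 16384 and 5m^3 + 8m = 13832, so 16384 ≥ 13832.
Suppose the result is true for m = k, so 2^k ≥ 5k^3 + 8k.
Then 2^(k + 1) = 2·(2^k) ≥ 2·(5k^3 + 8k).
Also, for k ≥ 14 we have 2·(5k^3 + 8k) ≥ 5(k+1)^3 + 8(k+1), since 2·(5k^3 + 8k) − (5(k+1)^3 + 8(k+1)) = 5k^3 - 15k^2 - 7k - 13, which is nonnegative for all k ≥ 14.
Combining, 2^(k + 1) ≥ 5(k+1)^3 + 8(k+1).
This completes the induction.
Hence the smallest such n₀ is 14.

n₀ = 14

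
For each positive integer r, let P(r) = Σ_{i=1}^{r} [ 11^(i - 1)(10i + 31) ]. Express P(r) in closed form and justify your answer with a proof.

P(r) = 11^r(r + 3) - 3

We claim P(r) = 11^r(r + 3) - 3 for all r ≥ 1.
Base case (r = 1): P(1) = 41, and the closed form gives 41. They agree.
Suppose the result is true for r = i, so P(i) = 11^i(i + 3) - 3.
Then P(i+1) = P(i) + (11^i(10i + 41)) = (11^i(i + 3) - 3) + (11^i(10i + 41)).
Simplifying, P(i+1) = 11·11^i·i + 44·11^i - 3 = 11^(i+1)((i+1) + 3) - 3,
which is the closed form with r = i+1.
This completes the induction.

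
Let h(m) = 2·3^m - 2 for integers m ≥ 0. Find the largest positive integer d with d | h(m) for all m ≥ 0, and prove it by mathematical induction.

Computing the first values: h(0) = 0 and h(1) = 4; gcd(0, 4) = 4, so d ≤ 4.
We prove 4 | 2·3^m - 2 for all m ≥ 0 by induction on m.
When m = 0: h(0) = 0 = 4·(0), so 4 | h(0).
For the inductive step, assume it holds for an arbitrary j ≥ 0, i.e. 4 | h(j). Then
h(j+1) = 2·3^(j+1) - 2 = 3·(2·3^j - 2) + 4 = 3·h(j) + 4. The first term is divisible by 4 by the inductive hypothesis, and 4 is divisible by 4. Hence 4 | h(j+1).
By induction, the statement is established for all m ≥ 0.
Therefore the largest such d is 4.

d = 4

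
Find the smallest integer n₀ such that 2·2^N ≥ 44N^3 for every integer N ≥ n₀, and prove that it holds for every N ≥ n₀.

At N = 16: 131072 < 180224, so the inequality fails and n₀ ≥ 17. We prove 2·2^N ≥ 44N^3 for all N ≥ 17.
For the base case N = 17: 2·2^N = 262144 and 44N^3 = 216172, so 262144 ≥ 216172.
Inductive step: suppose the statement holds for some m ≥ 17, so 2·2^m ≥ 44m^3.
Then 2·2^(m + 1) = 2·(2·2^m) ≥ 2·(44m^3).
Also, for m ≥ 17 we have 2·(44m^3) ≥ 44(m+1)^3, since 2 ≥ (1 + 1/m)^3 for all m ≥ 17.
Combining, 2·2^(m + 1) ≥ 44(m+1)^3.
Hence, by induction on N, the claim holds for every N ≥ 17.
Hence the smallest such n₀ is 17.

n₀ = 17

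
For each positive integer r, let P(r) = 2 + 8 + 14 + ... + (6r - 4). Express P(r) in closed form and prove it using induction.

We claim P(r) = r(3r - 1) for all r ≥ 1.
Base step (r = 1): P(1) = 2, and the closed form gives 2. They agree.
Suppose the result is true for r = k, so P(k) = k(3k - 1).
Then P(k+1) = P(k) + (6k + 2) = (k(3k - 1)) + (6k + 2).
Simplifying, P(k+1) = (k + 1)(3k + 2) = (k+1)(3(k+1) - 1),
which is the closed form with r = k+1.
By the principle of mathematical induction, the result holds for all r ≥ 1.

P(r) = r(3r - 1)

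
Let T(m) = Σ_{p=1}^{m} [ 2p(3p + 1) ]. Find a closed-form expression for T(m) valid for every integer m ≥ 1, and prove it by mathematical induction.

T(m) = 2m(m + 1)^2

We claim T(m) = 2m(m + 1)^2 for all m ≥ 1.
For the base case m = 1: T(1) = 8, and the closed form gives 8. They agree.
Inductive step: suppose the statement holds for some p ≥ 1, so T(p) = 2p(p^2 + 2p + 1).
Then T(p+1) = T(p) + (2(p + 1)(3p + 4)) = (2p(p^2 + 2p + 1)) + (2(p + 1)(3p + 4)).
Simplifying, T(p+1) = 2(p + 1)(p + 2)^2 = 2(p+1)((p+1) + 1)^2,
which is the closed form with m = p+1.
Hence, by induction on m, the claim holds for every m ≥ 1.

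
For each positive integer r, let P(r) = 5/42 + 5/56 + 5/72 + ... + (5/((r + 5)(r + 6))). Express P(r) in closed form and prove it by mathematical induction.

P(r) = 5r/(6(r + 6))

We claim P(r) = 5r/(6(r + 6)) for all r ≥ 1.
Base step (r = 1): P(1) = 5/42, and the closed form gives 5/42. They agree.
Inductive step: assume the claim holds for r = k, so P(k) = 5k/(6(k + 6)).
Then P(k+1) = P(k) + (5/((k + 6)(k + 7))) = (5k/(6(k + 6))) + (5/((k + 6)(k + 7))).
Simplifying, P(k+1) = 5(k + 1)/(6(k + 7)) = 5(k+1)/(6((k+1) + 6)),
which is the closed form with r = k+1.
By induction, the statement is established for all r ≥ 1.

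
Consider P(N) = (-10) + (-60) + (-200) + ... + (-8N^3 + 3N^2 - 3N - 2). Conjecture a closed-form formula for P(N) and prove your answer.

P(N) = -N(2N + 3)(N^2 + 1)

We claim P(N) = -N(2N + 3)(N^2 + 1) for all N ≥ 1.
Base step (N = 1): P(1) = -10, and the closed form gives -10. They agree.
Inductive step: assume the claim holds for N = p, so P(p) = p(-2p^3 - 3p^2 - 2p - 3).
Then P(p+1) = P(p) + (-8p^3 - 21p^2 - 21p - 10) = (p(-2p^3 - 3p^2 - 2p - 3)) + (-8p^3 - 21p^2 - 21p - 10).
Simplifying, P(p+1) = -(p + 1)(2p + 5)(p^2 + 2p + 2) = -(p+1)(2(p+1) + 3)((p+1)^2 + 1),
which is the closed form with N = p+1.
By induction, the statement is established for all N ≥ 1.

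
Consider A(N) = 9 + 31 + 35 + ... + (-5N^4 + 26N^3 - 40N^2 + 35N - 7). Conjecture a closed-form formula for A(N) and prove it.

We claim A(N) = -N(N^4 - 4N^3 + 2N^2 - 4N - 4) for all N ≥ 1.
For the base case N = 1: A(1) = 9, and the closed form gives 9. They agree.
Inductive step: assume the claim holds for N = p, so A(p) = p(-p^4 + 4p^3 - 2p^2 + 4p + 4).
Then A(p+1) = A(p) + (-5p^4 + 6p^3 + 8p^2 + 13p + 9) = (p(-p^4 + 4p^3 - 2p^2 + 4p + 4)) + (-5p^4 + 6p^3 + 8p^2 + 13p + 9).
Simplifying, A(p+1) = -(p + 1)(p^4 - 4p^2 - 8p - 9) = -(p+1)((p+1)^4 - 4(p+1)^3 + 2(p+1)^2 - 4(p+1) - 4),
which is the closed form with N = p+1.
This completes the induction.

A(N) = -N(N^4 - 4N^3 + 2N^2 - 4N - 4)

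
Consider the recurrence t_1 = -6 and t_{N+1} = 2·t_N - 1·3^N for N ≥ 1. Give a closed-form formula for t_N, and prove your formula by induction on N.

Computing the first terms: t_1 = -6, t_2 = -15, t_3 = -39. This suggests t_N = -3·2^(N - 1) - 3^N.
When N = 1: the formula gives -6 = -6 = t_1.
For the inductive step, assume it holds for an arbitrary m ≥ 1, so t_m = -3·2^(m - 1) - 3^m.
Then t_{m+1} = 2·t_m - 1·3^m = 2·(-3·2^(m - 1) - 3^m) - 1·3^m = -3·2^m - 3^(m + 1) = -3·2^((m+1) - 1) - 3^(m+1),
which is the claimed formula at N = m+1.
Hence, by induction on N, the claim holds for every N ≥ 1.

t_N = -3·2^(N - 1) - 3^N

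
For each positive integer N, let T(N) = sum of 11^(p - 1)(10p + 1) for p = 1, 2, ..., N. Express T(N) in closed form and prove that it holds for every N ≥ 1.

T(N) = 11^N·N

We claim T(N) = 11^N·N for all N ≥ 1.
When N = 1: T(1) = 11, and the closed form gives 11. They agree.
For the inductive step, assume it holds for an arbitrary p ≥ 1, so T(p) = 11^p·p.
Then T(p+1) = T(p) + (11^p(10p + 11)) = (11^p·p) + (11^p(10p + 11)).
Simplifying, T(p+1) = 11^(p + 1)(p + 1) = 11^(p+1)·(p+1),
which is the closed form with N = p+1.
By the principle of mathematical induction, the result holds for all N ≥ 1.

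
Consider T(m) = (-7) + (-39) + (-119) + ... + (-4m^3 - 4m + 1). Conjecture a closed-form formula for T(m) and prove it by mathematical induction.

T(m) = -m(m^3 + 2m^2 + 3m + 1)

We claim T(m) = -m(m^3 + 2m^2 + 3m + 1) for all m ≥ 1.
Base step (m = 1): T(1) = -7, and the closed form gives -7. They agree.
Inductive step: assume the claim holds for m = r, so T(r) = r(-r^3 - 2r^2 - 3r - 1).
Then T(r+1) = T(r) + (-4r - 4(r + 1)^3 - 3) = (r(-r^3 - 2r^2 - 3r - 1)) + (-4r - 4(r + 1)^3 - 3).
Simplifying, T(r+1) = -(r + 1)(r^3 + 5r^2 + 10r + 7) = -(r+1)((r+1)^3 + 2(r+1)^2 + 3(r+1) + 1),
which is the closed form with m = r+1.
By the principle of mathematical induction, the result holds for all m ≥ 1.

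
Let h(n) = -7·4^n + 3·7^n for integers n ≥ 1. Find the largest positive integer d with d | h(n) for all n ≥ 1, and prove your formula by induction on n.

Computing the first values: h(1) = -7 and h(2) = 35; gcd(-7, 35) = 7, so d ≤ 7.
We prove 7 | -7·4^n + 3·7^n for all n ≥ 1 by induction on n.
For the base case n = 1: h(1) = -7 = 7·(-1), so 7 | h(1).
For the inductive step, assume it holds for an arbitrary i ≥ 1, i.e. 7 | h(i). Then
h(i+1) − 7·h(i) = (-7·4^(i+1) + 3·7^(i+1)) − 7·(-7·4^i + 3·7^i) = (-7)·4^i·(4 − 7) = (21)·4^i. Since 7 | h(i) by the inductive hypothesis, 7 | 7·h(i); and 7 | 21 since 21 = 7·3. Therefore 7 | h(i+1).
By the principle of mathematical induction, the result holds for all n ≥ 1.
Therefore the largest such d is 7.

d = 7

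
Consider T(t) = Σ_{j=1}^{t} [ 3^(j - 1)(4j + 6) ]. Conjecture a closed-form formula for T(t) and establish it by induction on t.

We claim T(t) = 2·3^t(t + 1) - 2 for all t ≥ 1.
When t = 1: T(1) = 10, and the closed form gives 10. They agree.
Inductive step: assume the claim holds for t = j, so T(j) = 2·3^j(j + 1) - 2.
Then T(j+1) = T(j) + (3^j(4j + 10)) = (2·3^j(j + 1) - 2) + (3^j(4j + 10)).
Simplifying, T(j+1) = 6·3^j·j + 12·3^j - 2 = 2·3^(j+1)((j+1) + 1) - 2,
which is the closed form with t = j+1.
By induction, the statement is established for all t ≥ 1.

T(t) = 2·3^t(t + 1) - 2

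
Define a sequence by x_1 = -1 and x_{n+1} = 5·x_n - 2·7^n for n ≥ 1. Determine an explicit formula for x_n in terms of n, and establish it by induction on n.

Computing the first terms: x_1 = -1, x_2 = -19, x_3 = -193. This suggests x_n = 6·5^(n - 1) - 7^n.
When n = 1: the formula gives -1 = -1 = x_1.
Inductive step: suppose the statement holds for some k ≥ 1, so x_k = 6·5^(k - 1) - 7^k.
Then x_{k+1} = 5·x_k - 2·7^k = 5·(6·5^(k - 1) - 7^k) - 2·7^k = 6·5^k - 7^(k + 1) = 6·5^((k+1) - 1) - 7^(k+1),
which is the claimed formula at n = k+1.
Hence, by induction on n, the claim holds for every n ≥ 1.

x_n = 6·5^(n - 1) - 7^n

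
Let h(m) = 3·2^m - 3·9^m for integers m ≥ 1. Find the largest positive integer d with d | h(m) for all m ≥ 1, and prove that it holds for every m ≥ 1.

d = 21

Computing the first values: h(1) = -21 and h(2) = -231; gcd(-21, -231) = 21, so d ≤ 21.
We prove 21 | 3·2^m - 3·9^m for all m ≥ 1 by induction on m.
For the base case m = 1: h(1) = -21 = 21·(-1), so 21 | h(1).
For the inductive step, assume it holds for an arbitrary k ≥ 1, i.e. 21 | h(k). Then
h(k+1) − 9·h(k) = (3·2^(k+1) - 3·9^(k+1)) − 9·(3·2^k - 3·9^k) = (3)·2^k·(2 − 9) = (-21)·2^k. Since 21 | h(k) by the inductive hypothesis, 21 | 9·h(k); and 21 | -21 since -21 = 21·-1. Therefore 21 | h(k+1).
By induction, the statement is established for all m ≥ 1.
Therefore the largest such d is 21.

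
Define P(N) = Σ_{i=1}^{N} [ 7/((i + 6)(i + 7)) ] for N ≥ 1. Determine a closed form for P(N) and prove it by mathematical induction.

P(N) = N/(N + 7)

We claim P(N) = N/(N + 7) for all N ≥ 1.
For the base case N = 1: P(1) = 1/8, and the closed form gives 1/8. They agree.
Inductive step: assume the claim holds for N = i, so P(i) = i/(i + 7).
Then P(i+1) = P(i) + (7/((i + 7)(i + 8))) = (i/(i + 7)) + (7/((i + 7)(i + 8))).
Simplifying, P(i+1) = (i + 1)/(i + 8) = (i+1)/((i+1) + 7),
which is the closed form with N = i+1.
By induction, the statement is established for all N ≥ 1.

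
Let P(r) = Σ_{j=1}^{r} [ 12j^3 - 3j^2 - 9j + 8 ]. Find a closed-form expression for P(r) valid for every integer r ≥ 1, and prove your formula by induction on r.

We claim P(r) = r(3r^3 + 5r^2 - 3r + 3) for all r ≥ 1.
Base case (r = 1): P(1) = 8, and the closed form gives 8. They agree.
For the inductive step, assume it holds for an arbitrary j ≥ 1, so P(j) = j(3j^3 + 5j^2 - 3j + 3).
Then P(j+1) = P(j) + (12j^3 + 33j^2 + 21j + 8) = (j(3j^3 + 5j^2 - 3j + 3)) + (12j^3 + 33j^2 + 21j + 8).
Simplifying, P(j+1) = (j + 1)(3j^3 + 14j^2 + 16j + 8) = (j+1)(3(j+1)^3 + 5(j+1)^2 - 3(j+1) + 3),
which is the closed form with r = j+1.
By induction, the statement is established for all r ≥ 1.

P(r) = r(3r^3 + 5r^2 - 3r + 3)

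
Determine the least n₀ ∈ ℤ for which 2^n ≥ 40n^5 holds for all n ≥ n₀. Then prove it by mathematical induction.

At n = 29: 536870912 < 820445960, so the inequality fails and n₀ ≥ 30. We prove 2^n ≥ 40n^5 for all n ≥ 30.
Base step (n = 30): 2^n = 1073741824 and 40n^5 = 972000000, so 1073741824 ≥ 972000000.
Inductive step: suppose the statement holds for some m ≥ 30, so 2^m ≥ 40m^5.
Then 2^(m + 1) = 2·(2^m) ≥ 2·(40m^5).
Also, for m ≥ 30 we have 2·(40m^5) ≥ 40(m+1)^5, since 2 ≥ (1 + 1/m)^5 for all m ≥ 30.
Combining, 2^(m + 1) ≥ 40(m+1)^5.
This completes the induction.
Hence the smallest such n₀ is 30.

n₀ = 30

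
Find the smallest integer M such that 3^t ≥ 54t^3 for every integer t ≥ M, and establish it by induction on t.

M = 10

At t = 9: 19683 < 39366, so the inequality fails and M ≥ 10. We prove 3^t ≥ 54t^3 for all t ≥ 10.
Base step (t = 10): 3^t = 59049 and 54t^3 = 54000, so 59049 ≥ 54000.
Suppose the result is true for t = i, so 3^i ≥ 54i^3.
Then 3^(i + 1) = 3·(3^i) ≥ 3·(54i^3).
Also, for i ≥ 10 we have 3·(54i^3) ≥ 54(i+1)^3, since 3 ≥ (1 + 1/i)^3 for all i ≥ 10.
Combining, 3^(i + 1) ≥ 54(i+1)^3.
By the principle of mathematical induction, the result holds for all t ≥ 10.
Hence the smallest such M is 10.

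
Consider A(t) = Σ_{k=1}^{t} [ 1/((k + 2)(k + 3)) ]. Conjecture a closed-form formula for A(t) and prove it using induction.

We claim A(t) = t/(3(t + 3)) for all t ≥ 1.
Base step (t = 1): A(1) = 1/12, and the closed form gives 1/12. They agree.
Inductive step: assume the claim holds for t = k, so A(k) = k/(3(k + 3)).
Then A(k+1) = A(k) + (1/((k + 3)(k + 4))) = (k/(3(k + 3))) + (1/((k + 3)(k + 4))).
Simplifying, A(k+1) = (k + 1)/(3(k + 4)) = (k+1)/(3((k+1) + 3)),
which is the closed form with t = k+1.
Hence, by induction on t, the claim holds for every t ≥ 1.

A(t) = t/(3(t + 3))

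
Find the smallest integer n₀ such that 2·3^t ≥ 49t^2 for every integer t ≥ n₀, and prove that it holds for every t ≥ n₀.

n₀ = 7

At t = 6: 1458 < 1764, so the inequality fails and n₀ ≥ 7. We prove 2·3^t ≥ 49t^2 for all t ≥ 7.
Base step (t = 7): 2·3^t = 4374 and 49t^2 = 2401, so 4374 ≥ 2401.
Inductive step: suppose the statement holds for some m ≥ 7, so 2·3^m ≥ 49m^2.
Then 2·3^(m + 1) = 3·(2·3^m) ≥ 3·(49m^2).
Also, for m ≥ 7 we have 3·(49m^2) ≥ 49(m+1)^2, since 3 ≥ (1 + 1/m)^2 for all m ≥ 7.
Combining, 2·3^(m + 1) ≥ 49(m+1)^2.
This completes the induction.
Hence the smallest such n₀ is 7.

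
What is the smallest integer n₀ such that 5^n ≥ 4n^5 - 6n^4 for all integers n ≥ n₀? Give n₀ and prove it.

n₀ = 7

At n = 6: 15625 < 23328, so the inequality fails and n₀ ≥ 7. We prove 5^n ≥ 4n^5 - 6n^4 for all n ≥ 7.
Base case (n = 7): 5^n = 78125 and 4n^5 - 6n^4 = 52822, so 78125 ≥ 52822.
For the inductive step, assume it holds for an arbitrary i ≥ 7, so 5^i ≥ 4i^5 - 6i^4.
Then 5^(i + 1) = 5·(5^i) ≥ 5·(4i^5 - 6i^4).
Also, for i ≥ 7 we have 5·(4i^5 - 6i^4) ≥ 4(i+1)^5 - 6(i+1)^4, since 5·(4i^5 - 6i^4) − (4(i+1)^5 - 6(i+1)^4) = 16i^5 - 44i^4 - 16i^3 - 4i^2 + 4i + 2, which is nonnegative for all i ≥ 7.
Combining, 5^(i + 1) ≥ 4(i+1)^5 - 6(i+1)^4.
By the principle of mathematical induction, the result holds for all n ≥ 7.
Hence the smallest such n₀ is 7.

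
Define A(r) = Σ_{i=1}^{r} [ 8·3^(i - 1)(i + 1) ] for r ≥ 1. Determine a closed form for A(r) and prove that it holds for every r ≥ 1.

We claim A(r) = 2·3^r(2r + 1) - 2 for all r ≥ 1.
Base case (r = 1): A(1) = 16, and the closed form gives 16. They agree.
For the inductive step, assume it holds for an arbitrary i ≥ 1, so A(i) = 2·3^i(2i + 1) - 2.
Then A(i+1) = A(i) + (8·3^i(i + 2)) = (2·3^i(2i + 1) - 2) + (8·3^i(i + 2)).
Simplifying, A(i+1) = 12·3^i·i + 18·3^i - 2 = 2·3^(i+1)(2(i+1) + 1) - 2,
which is the closed form with r = i+1.
By induction, the statement is established for all r ≥ 1.

A(r) = 2·3^r(2r + 1) - 2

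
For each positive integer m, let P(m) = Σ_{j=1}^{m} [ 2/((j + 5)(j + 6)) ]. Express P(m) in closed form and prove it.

P(m) = m/(3(m + 6))

We claim P(m) = m/(3(m + 6)) for all m ≥ 1.
When m = 1: P(1) = 1/21, and the closed form gives 1/21. They agree.
Inductive step: assume the claim holds for m = j, so P(j) = j/(3(j + 6)).
Then P(j+1) = P(j) + (2/((j + 6)(j + 7))) = (j/(3(j + 6))) + (2/((j + 6)(j + 7))).
Simplifying, P(j+1) = (j + 1)/(3(j + 7)) = (j+1)/(3((j+1) + 6)),
which is the closed form with m = j+1.
Hence, by induction on m, the claim holds for every m ≥ 1.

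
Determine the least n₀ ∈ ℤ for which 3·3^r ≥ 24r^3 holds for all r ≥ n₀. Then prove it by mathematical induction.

At r = 7: 6561 < 8232, so the inequality fails and n₀ ≥ 8. We prove 3·3^r ≥ 24r^3 for all r ≥ 8.
When r = 8: 3·3^r = 19683 and 24r^3 = 12288, so 19683 ≥ 12288.
Inductive step: suppose the statement holds for some j ≥ 8, so 3·3^j ≥ 24j^3.
Then 3·3^(j + 1) = 3·(3·3^j) ≥ 3·(24j^3).
Also, for j ≥ 8 we have 3·(24j^3) ≥ 24(j+1)^3, since 3 ≥ (1 + 1/j)^3 for all j ≥ 8.
Combining, 3·3^(j + 1) ≥ 24(j+1)^3.
By the principle of mathematical induction, the result holds for all r ≥ 8.
Hence the smallest such n₀ is 8.

n₀ = 8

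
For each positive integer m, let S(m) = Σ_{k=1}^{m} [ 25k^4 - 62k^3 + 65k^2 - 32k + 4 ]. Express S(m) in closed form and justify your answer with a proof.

We claim S(m) = m(m - 1)(5m^3 + 2m^2 + m + 2) for all m ≥ 1.
For the base case m = 1: S(1) = 0, and the closed form gives 0. They agree.
Inductive step: assume the claim holds for m = k, so S(k) = k(5k^4 - 3k^3 - k^2 + k - 2).
Then S(k+1) = S(k) + (k(25k^3 + 38k^2 + 29k + 12)) = (k(5k^4 - 3k^3 - k^2 + k - 2)) + (k(25k^3 + 38k^2 + 29k + 12)).
Simplifying, S(k+1) = k(k + 1)(5k^3 + 17k^2 + 20k + 10) = (k+1)((k+1) - 1)(5(k+1)^3 + 2(k+1)^2 + (k+1) + 2),
which is the closed form with m = k+1.
Hence, by induction on m, the claim holds for every m ≥ 1.

S(m) = m(m - 1)(5m^3 + 2m^2 + m + 2)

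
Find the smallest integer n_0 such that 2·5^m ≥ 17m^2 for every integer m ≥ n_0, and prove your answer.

At m = 2: 50 < 68, so the inequality fails and n_0 ≥ 3. We prove 2·5^m ≥ 17m^2 for all m ≥ 3.
For the base case m = 3: 2·5^m = 250 and 17m^2 = 153, so 250 ≥ 153.
Inductive step: suppose the statement holds for some p ≥ 3, so 2·5^p ≥ 17p^2.
Then 2·5^(p + 1) = 5·(2·5^p) ≥ 5·(17p^2).
Also, for p ≥ 3 we have 5·(17p^2) ≥ 17(p+1)^2, since 5 ≥ (1 + 1/p)^2 for all p ≥ 3.
Combining, 2·5^(p + 1) ≥ 17(p+1)^2.
By the principle of mathematical induction, the result holds for all m ≥ 3.
Hence the smallest such n_0 is 3.

n_0 = 3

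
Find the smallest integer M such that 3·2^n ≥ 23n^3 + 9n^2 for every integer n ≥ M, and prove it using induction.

At n = 14: 49152 < 64876, so the inequality fails and M ≥ 15. We prove 3·2^n ≥ 23n^3 + 9n^2 for all n ≥ 15.
For the base case n = 15: 3·2^n = 98304 and 23n^3 + 9n^2 = 79650, so 98304 ≥ 79650.
Inductive step: suppose the statement holds for some r ≥ 15, so 3·2^r ≥ 23r^3 + 9r^2.
Then 3·2^(r + 1) = 2·(3·2^r) ≥ 2·(23r^3 + 9r^2).
Also, for r ≥ 15 we have 2·(23r^3 + 9r^2) ≥ 23(r+1)^3 + 9(r+1)^2, since 2·(23r^3 + 9r^2) − (23(r+1)^3 + 9(r+1)^2) = 23r^3 - 60r^2 - 87r - 32, which is nonnegative for all r ≥ 15.
Combining, 3·2^(r + 1) ≥ 23(r+1)^3 + 9(r+1)^2.
By induction, the statement is established for all n ≥ 15.
Hence the smallest such M is 15.

M = 15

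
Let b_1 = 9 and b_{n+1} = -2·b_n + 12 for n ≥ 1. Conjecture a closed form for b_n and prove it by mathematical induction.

b_n = 5(-2)^(n - 1) + 4

Computing the first terms: b_1 = 9, b_2 = -6, b_3 = 24. This suggests b_n = 5(-2)^(n - 1) + 4.
Base step (n = 1): the formula gives 9 = 9 = b_1.
Inductive step: assume the claim holds for n = i, so b_i = 5(-2)^(i - 1) + 4.
Then b_{i+1} = -2·b_i + 12 = -2·(5(-2)^(i - 1) + 4) + 12 = 5(-2)^i + 4 = 5(-2)^((i+1) - 1) + 4,
which is the claimed formula at n = i+1.
Hence, by induction on n, the claim holds for every n ≥ 1.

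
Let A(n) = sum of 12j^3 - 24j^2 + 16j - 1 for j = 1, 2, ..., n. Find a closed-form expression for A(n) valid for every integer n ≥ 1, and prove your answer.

A(n) = n(3n^3 - 2n^2 - n + 3)

We claim A(n) = n(3n^3 - 2n^2 - n + 3) for all n ≥ 1.
Base step (n = 1): A(1) = 3, and the closed form gives 3. They agree.
Inductive step: assume the claim holds for n = j, so A(j) = j(3j^3 - 2j^2 - j + 3).
Then A(j+1) = A(j) + (12j^3 + 12j^2 + 4j + 3) = (j(3j^3 - 2j^2 - j + 3)) + (12j^3 + 12j^2 + 4j + 3).
Simplifying, A(j+1) = (j + 1)(3j^3 + 7j^2 + 4j + 3) = (j+1)(3(j+1)^3 - 2(j+1)^2 - (j+1) + 3),
which is the closed form with n = j+1.
This completes the induction.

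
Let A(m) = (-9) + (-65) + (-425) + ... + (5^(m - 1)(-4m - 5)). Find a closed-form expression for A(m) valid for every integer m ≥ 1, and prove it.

A(m) = -5^m(m + 1) + 1

We claim A(m) = -5^m(m + 1) + 1 for all m ≥ 1.
When m = 1: A(1) = -9, and the closed form gives -9. They agree.
For the inductive step, assume it holds for an arbitrary r ≥ 1, so A(r) = -5^r(r + 1) + 1.
Then A(r+1) = A(r) + (5^r(-4r - 9)) = (-5^r(r + 1) + 1) + (5^r(-4r - 9)).
Simplifying, A(r+1) = -5·5^r·r - 10·5^r + 1 = -5^(r+1)((r+1) + 1) + 1,
which is the closed form with m = r+1.
By induction, the statement is established for all m ≥ 1.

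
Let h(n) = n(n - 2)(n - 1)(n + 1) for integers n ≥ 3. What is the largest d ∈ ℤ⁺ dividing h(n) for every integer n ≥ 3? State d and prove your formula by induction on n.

Computing the first values: h(3) = 24 and h(4) = 120; gcd(24, 120) = 24, so d ≤ 24.
We prove 24 | n(n - 2)(n - 1)(n + 1) for all n ≥ 3 by induction on n.
For the base case n = 3: h(3) = 24 = 24·(1), so 24 | h(3).
For the inductive step, assume it holds for an arbitrary r ≥ 3, i.e. 24 | h(r). Then
h(r+1) − h(r) = (r-1)·r·(r+1)·(r+2) − (r-2)·(r-1)·r·(r+1) = (r-1)·r·(r+1)·[(r+2) − (r-2)] = 4·(r-1)·r·(r+1). The product of 3 consecutive integers is divisible by (3)! = 6, so h(r+1) − h(r) is divisible by 4·6 = 24. By the inductive hypothesis 24 | h(r), hence 24 | h(r+1).
By induction, the statement is established for all n ≥ 3.
Therefore the largest such d is 24.

d = 24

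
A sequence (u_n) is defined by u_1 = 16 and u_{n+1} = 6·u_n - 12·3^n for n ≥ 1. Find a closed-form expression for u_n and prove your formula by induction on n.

Computing the first terms: u_1 = 16, u_2 = 60, u_3 = 252. This suggests u_n = 4·3^n + 4·6^(n - 1).
Base case (n = 1): the formula gives 16 = 16 = u_1.
Suppose the result is true for n = p, so u_p = 4·3^p + 4·6^(p - 1).
Then u_{p+1} = 6·u_p - 12·3^p = 6·(4·3^p + 4·6^(p - 1)) - 12·3^p = 4·3^(p + 1) + 4·6^p = 4·3^(p+1) + 4·6^((p+1) - 1),
which is the claimed formula at n = p+1.
By induction, the statement is established for all n ≥ 1.

u_n = 4·3^n + 4·6^(n - 1)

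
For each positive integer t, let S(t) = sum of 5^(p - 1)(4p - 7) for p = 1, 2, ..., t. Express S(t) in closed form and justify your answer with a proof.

S(t) = 5^t(t - 2) + 2

We claim S(t) = 5^t(t - 2) + 2 for all t ≥ 1.
Base step (t = 1): S(1) = -3, and the closed form gives -3. They agree.
Suppose the result is true for t = p, so S(p) = 5^p(p - 2) + 2.
Then S(p+1) = S(p) + (5^p(4p - 3)) = (5^p(p - 2) + 2) + (5^p(4p - 3)).
Simplifying, S(p+1) = 5^(p + 1)p - 5^(p + 1) + 2 = 5^(p+1)((p+1) - 2) + 2,
which is the closed form with t = p+1.
This completes the induction.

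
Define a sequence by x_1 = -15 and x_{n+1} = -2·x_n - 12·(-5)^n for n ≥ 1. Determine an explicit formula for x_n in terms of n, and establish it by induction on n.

x_n = 5(-2)^(n - 1) + 4(-5)^n

Computing the first terms: x_1 = -15, x_2 = 90, x_3 = -480. This suggests x_n = 5(-2)^(n - 1) + 4(-5)^n.
When n = 1: the formula gives -15 = -15 = x_1.
Inductive step: assume the claim holds for n = p, so x_p = 5(-2)^(p - 1) + 4(-5)^p.
Then x_{p+1} = -2·x_p - 12·(-5)^p = -2·(5(-2)^(p - 1) + 4(-5)^p) - 12·(-5)^p = 5(-2)^p + 4(-5)^(p + 1) = 5(-2)^((p+1) - 1) + 4(-5)^(p+1),
which is the claimed formula at n = p+1.
By the principle of mathematical induction, the result holds for all n ≥ 1.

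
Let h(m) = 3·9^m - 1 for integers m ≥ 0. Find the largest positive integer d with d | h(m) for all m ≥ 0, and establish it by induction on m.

d = 2

Computing the first values: h(0) = 2 and h(1) = 26; gcd(2, 26) = 2, so d ≤ 2.
We prove 2 | 3·9^m - 1 for all m ≥ 0 by induction on m.
For the base case m = 0: h(0) = 2 = 2·(1), so 2 | h(0).
Inductive step: suppose the statement holds for some r ≥ 0, i.e. 2 | h(r). Then
h(r+1) = 3·9^(r+1) - 1 = 9·(3·9^r - 1) + 8 = 9·h(r) + 8. The first term is divisible by 2 by the inductive hypothesis, and 8 is divisible by 2. Hence 2 | h(r+1).
This completes the induction.
Therefore the largest such d is 2.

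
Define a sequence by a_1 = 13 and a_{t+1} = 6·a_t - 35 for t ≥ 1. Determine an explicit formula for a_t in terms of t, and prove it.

Computing the first terms: a_1 = 13, a_2 = 43, a_3 = 223. This suggests a_t = 6^t + 7.
For the base case t = 1: the formula gives 13 = 13 = a_1.
Inductive step: suppose the statement holds for some i ≥ 1, so a_i = 6^i + 7.
Then a_{i+1} = 6·a_i - 35 = 6·(6^i + 7) - 35 = 6^(i + 1) + 7,
which is the claimed formula at t = i+1.
Hence, by induction on t, the claim holds for every t ≥ 1.

a_t = 6^t + 7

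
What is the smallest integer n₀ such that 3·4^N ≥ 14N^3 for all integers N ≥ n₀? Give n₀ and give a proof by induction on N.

At N = 4: 768 < 896, so the inequality fails and n₀ ≥ 5. We prove 3·4^N ≥ 14N^3 for all N ≥ 5.
Base step (N = 5): 3·4^N = 3072 and 14N^3 = 1750, so 3072 ≥ 1750.
Inductive step: assume the claim holds for N = j, so 3·4^j ≥ 14j^3.
Then 3·4^(j + 1) = 4·(3·4^j) ≥ 4·(14j^3).
Also, for j ≥ 5 we have 4·(14j^3) ≥ 14(j+1)^3, since 4 ≥ (1 + 1/j)^3 for all j ≥ 5.
Combining, 3·4^(j + 1) ≥ 14(j+1)^3.
By the principle of mathematical induction, the result holds for all N ≥ 5.
Hence the smallest such n₀ is 5.

n₀ = 5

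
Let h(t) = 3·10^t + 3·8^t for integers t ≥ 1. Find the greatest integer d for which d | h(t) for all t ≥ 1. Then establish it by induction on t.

Computing the first values: h(1) = 54 and h(2) = 492; gcd(54, 492) = 6, so d ≤ 6.
We prove 6 | 3·10^t + 3·8^t for all t ≥ 1 by induction on t.
Base step (t = 1): h(1) = 54 = 6·(9), so 6 | h(1).
Inductive step: suppose the statement holds for some r ≥ 1, i.e. 6 | h(r). Then
h(r+1) − 10·h(r) = (3·10^(r+1) + 3·8^(r+1)) − 10·(3·10^r + 3·8^r) = (3)·8^r·(8 − 10) = (-6)·8^r. Since 6 | h(r) by the inductive hypothesis, 6 | 10·h(r); and 6 | -6 since -6 = 6·-1. Therefore 6 | h(r+1).
By the principle of mathematical induction, the result holds for all t ≥ 1.
Therefore the largest such d is 6.

d = 6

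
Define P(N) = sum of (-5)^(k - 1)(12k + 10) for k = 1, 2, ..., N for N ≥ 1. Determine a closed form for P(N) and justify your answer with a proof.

P(N) = -2(-5)^N(N + 1) + 2

We claim P(N) = -2(-5)^N(N + 1) + 2 for all N ≥ 1.
Base step (N = 1): P(1) = 22, and the closed form gives 22. They agree.
For the inductive step, assume it holds for an arbitrary k ≥ 1, so P(k) = -2(-5)^k(k + 1) + 2.
Then P(k+1) = P(k) + ((-5)^k(12k + 22)) = (-2(-5)^k(k + 1) + 2) + ((-5)^k(12k + 22)).
Simplifying, P(k+1) = 10(-5)^k·k + 20(-5)^k + 2 = -2(-5)^(k+1)((k+1) + 1) + 2,
which is the closed form with N = k+1.
Hence, by induction on N, the claim holds for every N ≥ 1.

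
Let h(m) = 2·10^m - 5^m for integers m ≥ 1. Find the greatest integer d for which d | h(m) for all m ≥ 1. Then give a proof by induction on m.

d = 5

Computing the first values: h(1) = 15 and h(2) = 175; gcd(15, 175) = 5, so d ≤ 5.
We prove 5 | 2·10^m - 5^m for all m ≥ 1 by induction on m.
Base step (m = 1): h(1) = 15 = 5·(3), so 5 | h(1).
For the inductive step, assume it holds for an arbitrary j ≥ 1, i.e. 5 | h(j). Then
h(j+1) − 10·h(j) = (2·10^(j+1) - 5^(j+1)) − 10·(2·10^j - 5^j) = (-1)·5^j·(5 − 10) = (5)·5^j. Since 5 | h(j) by the inductive hypothesis, 5 | 10·h(j); and 5 | 5 since 5 = 5·1. Therefore 5 | h(j+1).
By the principle of mathematical induction, the result holds for all m ≥ 1.
Therefore the largest such d is 5.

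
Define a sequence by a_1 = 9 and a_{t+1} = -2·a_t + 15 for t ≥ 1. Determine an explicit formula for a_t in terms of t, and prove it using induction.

Computing the first terms: a_1 = 9, a_2 = -3, a_3 = 21. This suggests a_t = (-2)^(t + 1) + 5.
For the base case t = 1: the formula gives 9 = 9 = a_1.
Inductive step: suppose the statement holds for some j ≥ 1, so a_j = (-2)^(j + 1) + 5.
Then a_{j+1} = -2·a_j + 15 = -2·((-2)^(j + 1) + 5) + 15 = (-2)^(j + 2) + 5 = (-2)^((j+1) + 1) + 5,
which is the claimed formula at t = j+1.
By the principle of mathematical induction, the result holds for all t ≥ 1.

a_t = (-2)^(t + 1) + 5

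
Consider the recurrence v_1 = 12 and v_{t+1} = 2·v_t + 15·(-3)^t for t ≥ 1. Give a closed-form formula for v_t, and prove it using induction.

Computing the first terms: v_1 = 12, v_2 = -21, v_3 = 93. This suggests v_t = (-3)^(t + 1) + 3·2^(t - 1).
Base case (t = 1): the formula gives 12 = 12 = v_1.
Suppose the result is true for t = k, so v_k = (-3)^(k + 1) + 3·2^(k - 1).
Then v_{k+1} = 2·v_k + 15·(-3)^k = 2·((-3)^(k + 1) + 3·2^(k - 1)) + 15·(-3)^k = (-3)^(k + 2) + 3·2^k = (-3)^((k+1) + 1) + 3·2^((k+1) - 1),
which is the claimed formula at t = k+1.
This completes the induction.

v_t = (-3)^(t + 1) + 3·2^(t - 1)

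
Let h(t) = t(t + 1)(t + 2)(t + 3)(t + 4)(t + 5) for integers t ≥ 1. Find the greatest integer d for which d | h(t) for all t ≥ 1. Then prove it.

d = 720

Computing the first values: h(1) = 720 and h(2) = 5040; gcd(720, 5040) = 720, so d ≤ 720.
We prove 720 | t(t + 1)(t + 2)(t + 3)(t + 4)(t + 5) for all t ≥ 1 by induction on t.
Base case (t = 1): h(1) = 720 = 720·(1), so 720 | h(1).
For the inductive step, assume it holds for an arbitrary k ≥ 1, i.e. 720 | h(k). Then
h(k+1) − h(k) = (k+1)·(k+2)·(k+3)·(k+4)·(k+5)·(k+6) − k·(k+1)·(k+2)·(k+3)·(k+4)·(k+5) = (k+1)·(k+2)·(k+3)·(k+4)·(k+5)·[(k+6) − k] = 6·(k+1)·(k+2)·(k+3)·(k+4)·(k+5). The product of 5 consecutive integers is divisible by (5)! = 120, so h(k+1) − h(k) is divisible by 6·120 = 720. By the inductive hypothesis 720 | h(k), hence 720 | h(k+1).
By induction, the statement is established for all t ≥ 1.
Therefore the largest such d is 720.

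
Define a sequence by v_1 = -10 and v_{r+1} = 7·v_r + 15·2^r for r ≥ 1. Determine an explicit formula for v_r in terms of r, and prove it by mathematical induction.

Computing the first terms: v_1 = -10, v_2 = -40, v_3 = -220. This suggests v_r = -3·2^r - 4·7^(r - 1).
Base case (r = 1): the formula gives -10 = -10 = v_1.
Inductive step: suppose the statement holds for some j ≥ 1, so v_j = -3·2^j - 4·7^(j - 1).
Then v_{j+1} = 7·v_j + 15·2^j = 7·(-3·2^j - 4·7^(j - 1)) + 15·2^j = -3·2^(j + 1) - 4·7^j = -3·2^(j+1) - 4·7^((j+1) - 1),
which is the claimed formula at r = j+1.
This completes the induction.

v_r = -3·2^r - 4·7^(r - 1)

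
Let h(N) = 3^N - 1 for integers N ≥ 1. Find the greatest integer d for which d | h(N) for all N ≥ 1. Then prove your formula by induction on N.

Computing the first values: h(1) = 2 and h(2) = 8; gcd(2, 8) = 2, so d ≤ 2.
We prove 2 | 3^N - 1 for all N ≥ 1 by induction on N.
Base case (N = 1): h(1) = 2 = 2·(1), so 2 | h(1).
For the inductive step, assume it holds for an arbitrary k ≥ 1, i.e. 2 | h(k). Then
3^{k+1} − 1^{k+1} = 3·3^k − 1·1^k = 3·(3^k − 1^k) + (2)·1^k. The first term is divisible by 2 by the inductive hypothesis, and the second term (2)·1^k is divisible by 2 since 2 | 2. Hence 2 | h(k+1).
By induction, the statement is established for all N ≥ 1.
Therefore the largest such d is 2.

d = 2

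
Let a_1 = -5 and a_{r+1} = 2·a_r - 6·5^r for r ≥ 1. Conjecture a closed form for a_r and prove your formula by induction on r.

Computing the first terms: a_1 = -5, a_2 = -40, a_3 = -230. This suggests a_r = 5·2^(r - 1) - 2·5^r.
Base case (r = 1): the formula gives -5 = -5 = a_1.
Inductive step: suppose the statement holds for some p ≥ 1, so a_p = 5·2^(p - 1) - 2·5^p.
Then a_{p+1} = 2·a_p - 6·5^p = 2·(5·2^(p - 1) - 2·5^p) - 6·5^p = 5·2^p - 2·5^(p + 1) = 5·2^((p+1) - 1) - 2·5^(p+1),
which is the claimed formula at r = p+1.
This completes the induction.

a_r = 5·2^(r - 1) - 2·5^r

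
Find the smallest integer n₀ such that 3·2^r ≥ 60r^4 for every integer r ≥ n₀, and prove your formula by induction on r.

n₀ = 23

At r = 22: 12582912 < 14055360, so the inequality fails and n₀ ≥ 23. We prove 3·2^r ≥ 60r^4 for all r ≥ 23.
When r = 23: 3·2^r = 25165824 and 60r^4 = 16790460, so 25165824 ≥ 16790460.
Inductive step: suppose the statement holds for some p ≥ 23, so 3·2^p ≥ 60p^4.
Then 3·2^(p + 1) = 2·(3·2^p) ≥ 2·(60p^4).
Also, for p ≥ 23 we have 2·(60p^4) ≥ 60(p+1)^4, since 2 ≥ (1 + 1/p)^4 for all p ≥ 23.
Combining, 3·2^(p + 1) ≥ 60(p+1)^4.
Hence, by induction on r, the claim holds for every r ≥ 23.
Hence the smallest such n₀ is 23.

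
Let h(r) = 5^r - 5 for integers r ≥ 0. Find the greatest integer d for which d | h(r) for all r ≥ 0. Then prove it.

d = 4

Computing the first values: h(0) = -4 and h(1) = 0; gcd(-4, 0) = 4, so d ≤ 4.
We prove 4 | 5^r - 5 for all r ≥ 0 by induction on r.
When r = 0: h(0) = -4 = 4·(-1), so 4 | h(0).
Inductive step: suppose the statement holds for some k ≥ 0, i.e. 4 | h(k). Then
h(k+1) = 5^(k+1) - 5 = 5·(5^k - 5) + 20 = 5·h(k) + 20. The first term is divisible by 4 by the inductive hypothesis, and 20 is divisible by 4. Hence 4 | h(k+1).
By induction, the statement is established for all r ≥ 0.
Therefore the largest such d is 4.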